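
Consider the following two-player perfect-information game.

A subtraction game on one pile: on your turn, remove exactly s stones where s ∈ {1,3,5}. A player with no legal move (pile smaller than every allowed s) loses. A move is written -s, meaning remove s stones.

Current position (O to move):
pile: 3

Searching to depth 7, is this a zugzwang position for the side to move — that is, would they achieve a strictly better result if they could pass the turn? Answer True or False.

zugzwang(3, O) = False

p1 O@[3]: -1[2]+1* -3[0]+1
p2 X@[2]: -1[1]-1*
p3 O@[1]: -1[0]+1*
p4 X@[0] terminal -1; root [3] d7
pass branch (X moves first from the same position):
  | p1 X@[3]: -1[2]+1* -3[0]+1
  | p2 O@[2]: -1[1]-1*
  | p3 X@[1]: -1[0]+1*
  | p4 O@[0] terminal -1; root [3] d7
O moving scores +1; O passing scores -1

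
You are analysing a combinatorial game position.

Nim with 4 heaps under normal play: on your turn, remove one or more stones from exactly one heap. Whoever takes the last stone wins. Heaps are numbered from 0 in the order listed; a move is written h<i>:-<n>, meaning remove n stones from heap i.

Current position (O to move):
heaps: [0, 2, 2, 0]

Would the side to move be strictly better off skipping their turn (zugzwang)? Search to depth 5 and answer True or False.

ply 1, O at (0,2,2,0) | h1:-1=-1→(0,1,2,0)*; h1:-2=-1→(0,0,2,0); h2:-1=-1→(0,2,1,0); h2:-2=-1→(0,2,0,0)
ply 2, X at (0,1,2,0) | h1:-1=-1→(0,0,2,0); h2:-1=+1→(0,1,1,0)*; h2:-2=-1→(0,1,0,0)
ply 3, O at (0,1,1,0) | h1:-1=-1→(0,0,1,0)*; h2:-1=-1→(0,1,0,0)
ply 4, X at (0,0,1,0) | h2:-1=+1→(0,0,0,0)*
ply 5: (0,0,0,0) is terminal -1 (O); from (0,2,2,0) depth 5
pass branch (X moves first from the same position):
  | ply 1, X at (0,2,2,0) | h1:-1=-1→(0,1,2,0)*; h1:-2=-1→(0,0,2,0); h2:-1=-1→(0,2,1,0); h2:-2=-1→(0,2,0,0)
  | ply 2, O at (0,1,2,0) | h1:-1=-1→(0,0,2,0); h2:-1=+1→(0,1,1,0)*; h2:-2=-1→(0,1,0,0)
  | ply 3, X at (0,1,1,0) | h1:-1=-1→(0,0,1,0)*; h2:-1=-1→(0,1,0,0)
  | ply 4, O at (0,0,1,0) | h2:-1=+1→(0,0,0,0)*
  | ply 5: (0,0,0,0) is terminal -1 (X); from (0,2,2,0) depth 5
O moving scores -1; O passing scores +1

zugzwang((0,2,2,0), O) = True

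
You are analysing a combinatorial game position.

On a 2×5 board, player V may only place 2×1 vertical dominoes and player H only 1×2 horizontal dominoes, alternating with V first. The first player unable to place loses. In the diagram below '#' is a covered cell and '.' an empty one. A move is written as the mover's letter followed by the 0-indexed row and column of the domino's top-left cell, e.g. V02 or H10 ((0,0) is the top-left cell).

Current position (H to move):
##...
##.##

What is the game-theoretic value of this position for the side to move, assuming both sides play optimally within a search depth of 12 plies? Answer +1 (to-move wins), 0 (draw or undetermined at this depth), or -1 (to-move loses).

p1 H@[##.../##.##]: H02[####./##.##]+1* H03[##.##/##.##]-1
p2 V@[####./##.##] terminal -1; root [##.../##.##] d12

value(##.../##.##, H) = +1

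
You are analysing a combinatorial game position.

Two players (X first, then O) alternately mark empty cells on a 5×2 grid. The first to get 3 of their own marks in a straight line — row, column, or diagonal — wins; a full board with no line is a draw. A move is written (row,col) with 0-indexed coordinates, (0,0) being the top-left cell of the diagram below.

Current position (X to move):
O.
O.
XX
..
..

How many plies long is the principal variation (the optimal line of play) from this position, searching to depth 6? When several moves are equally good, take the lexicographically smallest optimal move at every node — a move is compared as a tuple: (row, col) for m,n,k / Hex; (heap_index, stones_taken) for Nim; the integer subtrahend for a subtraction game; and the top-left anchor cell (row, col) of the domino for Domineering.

PV length from [O./O./XX/../..]: 5 plies

p1 X@[O./O./XX/../..]: (0,1)[OX/O./XX/../..]+0 (1,1)[O./OX/XX/../..]+1* (3,0)[O./O./XX/X./..]+1 (3,1)[O./O./XX/.X/..]+1 (4,0)[O./O./XX/../X.]+1 (4,1)[O./O./XX/../.X]+0
p2 O@[O./OX/XX/../..]: (0,1)[OO/OX/XX/../..]-1* (3,0)[O./OX/XX/O./..]-1 (3,1)[O./OX/XX/.O/..]-1 (4,0)[O./OX/XX/../O.]-1 (4,1)[O./OX/XX/../.O]-1
p3 X@[OO/OX/XX/../..]: (3,0)[OO/OX/XX/X./..]+1* (3,1)[OO/OX/XX/.X/..]+1 (4,0)[OO/OX/XX/../X.]+1 (4,1)[OO/OX/XX/../.X]+0
p4 O@[OO/OX/XX/X./..]: (3,1)[OO/OX/XX/XO/..]-1* (4,0)[OO/OX/XX/X./O.]-1 (4,1)[OO/OX/XX/X./.O]-1
p5 X@[OO/OX/XX/XO/..]: (4,0)[OO/OX/XX/XO/X.]+1* (4,1)[OO/OX/XX/XO/.X]+0
p6 O@[OO/OX/XX/XO/X.] terminal -1; root [O./O./XX/../..] d6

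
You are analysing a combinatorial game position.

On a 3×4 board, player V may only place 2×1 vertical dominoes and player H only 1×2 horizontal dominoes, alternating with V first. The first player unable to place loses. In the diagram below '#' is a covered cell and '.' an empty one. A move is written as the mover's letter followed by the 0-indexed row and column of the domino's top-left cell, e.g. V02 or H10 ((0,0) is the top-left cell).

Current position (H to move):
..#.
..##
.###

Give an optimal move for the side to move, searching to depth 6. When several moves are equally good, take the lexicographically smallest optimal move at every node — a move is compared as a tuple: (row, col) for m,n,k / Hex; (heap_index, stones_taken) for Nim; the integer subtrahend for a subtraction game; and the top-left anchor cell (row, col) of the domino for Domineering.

p1 H@[..#./..##/.###]: H00[###./..##/.###]-1 H10[..#./####/.###]+1*
p2 V@[..#./####/.###] terminal -1; root [..#./..##/.###] d6

H's best at [..#./..##/.###]: H10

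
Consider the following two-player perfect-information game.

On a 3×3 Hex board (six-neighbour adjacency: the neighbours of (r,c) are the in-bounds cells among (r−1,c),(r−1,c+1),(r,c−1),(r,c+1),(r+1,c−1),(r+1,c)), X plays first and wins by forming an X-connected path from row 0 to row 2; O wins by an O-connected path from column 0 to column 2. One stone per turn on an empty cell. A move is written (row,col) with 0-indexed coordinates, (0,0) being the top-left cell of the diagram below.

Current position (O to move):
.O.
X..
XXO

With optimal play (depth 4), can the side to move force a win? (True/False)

O winning at [.O./X../XXO]: False

ply 1, O at .O./X../XXO | (0,0)=-1→OO./X../XXO*; (0,2)=-1→.OO/X../XXO; (1,1)=-1→.O./XO./XXO; (1,2)=-1→.O./X.O/XXO
ply 2, X at OO./X../XXO | (0,2)=+1→OOX/X../XXO*; (1,1)=-1→OO./XX./XXO; (1,2)=-1→OO./X.X/XXO
ply 3, O at OOX/X../XXO | (1,1)=-1→OOX/XO./XXO*; (1,2)=-1→OOX/X.O/XXO
ply 4, X at OOX/XO./XXO | (1,2)=+1→OOX/XOX/XXO*
ply 5: OOX/XOX/XXO is terminal -1 (O); from .O./X../XXO depth 4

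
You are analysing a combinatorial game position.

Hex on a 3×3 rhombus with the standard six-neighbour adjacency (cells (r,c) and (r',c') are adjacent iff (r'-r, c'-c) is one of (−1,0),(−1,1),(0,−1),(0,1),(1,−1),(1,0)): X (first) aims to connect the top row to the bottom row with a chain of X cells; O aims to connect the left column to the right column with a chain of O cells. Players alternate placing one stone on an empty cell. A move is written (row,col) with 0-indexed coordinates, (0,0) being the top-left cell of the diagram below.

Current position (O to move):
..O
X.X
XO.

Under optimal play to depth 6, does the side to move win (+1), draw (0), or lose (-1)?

ply 1, O at ..O/X.X/XO. | (0,0)=-1→O.O/X.X/XO.*; (0,1)=-1→.OO/X.X/XO.; (1,1)=-1→..O/XOX/XO.; (2,2)=-1→..O/X.X/XOO
ply 2, X at O.O/X.X/XO. | (0,1)=+1→OXO/X.X/XO.*; (1,1)=-1→O.O/XXX/XO.; (2,2)=-1→O.O/X.X/XOX
ply 3: OXO/X.X/XO. is terminal -1 (O); from ..O/X.X/XO. depth 6

value(..O/X.X/XO., O) = -1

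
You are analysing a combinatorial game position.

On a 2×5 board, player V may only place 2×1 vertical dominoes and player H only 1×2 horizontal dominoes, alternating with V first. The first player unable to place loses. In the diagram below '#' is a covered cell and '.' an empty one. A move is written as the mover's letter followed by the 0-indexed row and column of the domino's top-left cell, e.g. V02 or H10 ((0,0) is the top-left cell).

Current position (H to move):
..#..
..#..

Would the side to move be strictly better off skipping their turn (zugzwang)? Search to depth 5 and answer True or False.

p1 H@[..#../..#..]: H00[###../..#..]-1* H03[..###/..#..]-1 H10[..#../###..]-1 H13[..#../..###]-1
p2 V@[###../..#..]: V03[####./..##.]+1* V04[###.#/..#.#]+1
p3 H@[####./..##.]: H10[####./####.]-1*
p4 V@[####./####.]: V04[#####/#####]+1*
p5 H@[#####/#####] terminal -1; root [..#../..#..] d5
suppose H passes — search the same position with V to move:
pass> p1 V@[..#../..#..]: V00[#.#../#.#..]-1* V01[.##../.##..]-1 V03[..##./..##.]-1 V04[..#.#/..#.#]-1
pass> p2 H@[#.#../#.#..]: H03[#.###/#.#..]+1* H13[#.#../#.###]+1
pass> p3 V@[#.###/#.#..]: V01[#####/###..]-1*
pass> p4 H@[#####/###..]: H13[#####/#####]+1*
pass> p5 V@[#####/#####] terminal -1; root [..#../..#..] d5
for H: play -1, pass +1

zugzwang(..#../..#.., H) = True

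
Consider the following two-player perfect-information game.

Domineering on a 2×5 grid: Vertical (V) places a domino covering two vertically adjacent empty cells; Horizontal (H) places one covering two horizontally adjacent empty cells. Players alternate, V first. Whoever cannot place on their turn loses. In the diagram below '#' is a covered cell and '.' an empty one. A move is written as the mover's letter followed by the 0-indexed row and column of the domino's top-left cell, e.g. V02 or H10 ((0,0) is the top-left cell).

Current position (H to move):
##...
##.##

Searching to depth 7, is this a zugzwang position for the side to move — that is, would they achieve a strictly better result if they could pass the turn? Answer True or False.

zugzwang(##.../##.##, H) = False

ply 1, H at ##.../##.## | H02=+1→####./##.##*; H03=-1→##.##/##.##
ply 2: ####./##.## is terminal -1 (V); from ##.../##.## depth 7
suppose H passes — search the same position with V to move:
pass> ply 1, V at ##.../##.## | V02=-1→###../#####*
pass> ply 2, H at ###../##### | H03=+1→#####/#####*
pass> ply 3: #####/##### is terminal -1 (V); from ##.../##.## depth 7
for H: play +1, pass +1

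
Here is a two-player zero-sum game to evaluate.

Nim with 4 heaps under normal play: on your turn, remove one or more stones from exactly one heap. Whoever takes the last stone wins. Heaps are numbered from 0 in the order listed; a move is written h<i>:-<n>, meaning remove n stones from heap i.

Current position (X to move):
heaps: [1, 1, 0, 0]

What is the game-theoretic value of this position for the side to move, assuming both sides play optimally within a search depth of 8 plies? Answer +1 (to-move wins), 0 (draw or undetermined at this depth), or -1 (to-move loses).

value((1,1,0,0), X) = -1

p1 X@[(1,1,0,0)]: h0:-1[(0,1,0,0)]-1* h1:-1[(1,0,0,0)]-1
p2 O@[(0,1,0,0)]: h1:-1[(0,0,0,0)]+1*
p3 X@[(0,0,0,0)] terminal -1; root [(1,1,0,0)] d8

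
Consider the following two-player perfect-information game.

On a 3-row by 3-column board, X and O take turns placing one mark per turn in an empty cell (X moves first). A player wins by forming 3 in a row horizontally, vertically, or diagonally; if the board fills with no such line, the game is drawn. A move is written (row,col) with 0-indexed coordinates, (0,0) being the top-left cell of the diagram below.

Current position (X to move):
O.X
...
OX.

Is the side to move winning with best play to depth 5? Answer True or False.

X winning at [O.X/.../OX.]: False

[O.X/.../OX.] X move#1: (0,1):-1/OXX/.../OX., (1,0):+0/O.X/X../OX.*, (1,1):-1/O.X/.X./OX., (1,2):-1/O.X/..X/OX., (2,2):-1/O.X/.../OXX
[O.X/X../OX.] O move#2: (0,1):-1/OOX/X../OX., (1,1):+0/O.X/XO./OX.*, (1,2):+0/O.X/X.O/OX., (2,2):-1/O.X/X../OXO
[O.X/XO./OX.] X move#3: (0,1):-1/OXX/XO./OX., (1,2):-1/O.X/XOX/OX., (2,2):+0/O.X/XO./OXX*
[O.X/XO./OXX] O move#4: (0,1):-1/OOX/XO./OXX, (1,2):+0/O.X/XOO/OXX*
[O.X/XOO/OXX] X move#5: (0,1):+0/OXX/XOO/OXX*
[OXX/XOO/OXX] end (terminal +0, O#6); searched O.X/.../OX. to 5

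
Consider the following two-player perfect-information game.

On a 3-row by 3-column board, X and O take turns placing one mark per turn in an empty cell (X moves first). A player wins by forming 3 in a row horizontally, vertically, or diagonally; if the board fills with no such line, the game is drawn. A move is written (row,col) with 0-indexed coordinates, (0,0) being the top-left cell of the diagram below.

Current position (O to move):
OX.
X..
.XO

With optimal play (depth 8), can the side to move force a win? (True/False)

p1 O@[OX./X../.XO]: (0,2)[OXO/X../.XO]-1 (1,1)[OX./XO./.XO]+1* (1,2)[OX./X.O/.XO]-1 (2,0)[OX./X../OXO]-1
p2 X@[OX./XO./.XO] terminal -1; root [OX./X../.XO] d8

O winning at [OX./X../.XO]: True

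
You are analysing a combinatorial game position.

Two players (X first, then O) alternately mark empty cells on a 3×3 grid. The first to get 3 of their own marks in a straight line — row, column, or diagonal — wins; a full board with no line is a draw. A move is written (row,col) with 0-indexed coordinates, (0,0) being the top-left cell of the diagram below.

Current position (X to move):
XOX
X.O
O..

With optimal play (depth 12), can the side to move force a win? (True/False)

p1 X@[XOX/X.O/O..]: (1,1)[XOX/XXO/O..]+0* (2,1)[XOX/X.O/OX.]+0 (2,2)[XOX/X.O/O.X]+0
p2 O@[XOX/XXO/O..]: (2,1)[XOX/XXO/OO.]-1 (2,2)[XOX/XXO/O.O]+0*
p3 X@[XOX/XXO/O.O]: (2,1)[XOX/XXO/OXO]+0*
p4 O@[XOX/XXO/OXO] terminal +0; root [XOX/X.O/O..] d12

X winning at [XOX/X.O/O..]: False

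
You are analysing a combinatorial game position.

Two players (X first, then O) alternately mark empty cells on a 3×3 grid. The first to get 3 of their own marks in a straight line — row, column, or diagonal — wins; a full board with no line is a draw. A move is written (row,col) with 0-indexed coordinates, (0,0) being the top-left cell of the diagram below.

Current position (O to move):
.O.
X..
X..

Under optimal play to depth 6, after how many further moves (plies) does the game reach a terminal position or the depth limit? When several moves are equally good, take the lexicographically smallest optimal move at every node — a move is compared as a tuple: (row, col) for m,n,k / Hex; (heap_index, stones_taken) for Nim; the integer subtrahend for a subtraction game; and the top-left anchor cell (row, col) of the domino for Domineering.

PV length from [.O./X../X..]: 5 plies

[.O./X../X..] O move#1: (0,0):+1/OO./X../X..*, (0,2):-1/.OO/X../X.., (1,1):-1/.O./XO./X.., (1,2):-1/.O./X.O/X.., (2,1):-1/.O./X../XO., (2,2):-1/.O./X../X.O
[OO./X../X..] X move#2: (0,2):-1/OOX/X../X..*, (1,1):-1/OO./XX./X.., (1,2):-1/OO./X.X/X.., (2,1):-1/OO./X../XX., (2,2):-1/OO./X../X.X
[OOX/X../X..] O move#3: (1,1):+1/OOX/XO./X..*, (1,2):-1/OOX/X.O/X.., (2,1):-1/OOX/X../XO., (2,2):-1/OOX/X../X.O
[OOX/XO./X..] X move#4: (1,2):-1/OOX/XOX/X..*, (2,1):-1/OOX/XO./XX., (2,2):-1/OOX/XO./X.X
[OOX/XOX/X..] O move#5: (2,1):+1/OOX/XOX/XO.*, (2,2):+1/OOX/XOX/X.O
[OOX/XOX/XO.] end (terminal -1, X#6); searched .O./X../X.. to 6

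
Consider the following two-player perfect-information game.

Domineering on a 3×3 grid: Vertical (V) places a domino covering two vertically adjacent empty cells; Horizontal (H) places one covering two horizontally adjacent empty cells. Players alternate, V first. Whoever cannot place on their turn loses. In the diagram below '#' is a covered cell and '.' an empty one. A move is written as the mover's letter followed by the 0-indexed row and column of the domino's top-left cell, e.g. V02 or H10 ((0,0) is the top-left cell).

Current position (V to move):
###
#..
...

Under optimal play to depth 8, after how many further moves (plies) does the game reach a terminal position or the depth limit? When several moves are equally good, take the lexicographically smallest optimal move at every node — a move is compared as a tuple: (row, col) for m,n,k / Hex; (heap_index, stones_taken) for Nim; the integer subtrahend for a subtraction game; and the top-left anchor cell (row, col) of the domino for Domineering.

PV length from [###/#../...]: 1 ply

ply 1, V at ###/#../... | V11=+1→###/##./.#.*; V12=-1→###/#.#/..#
ply 2: ###/##./.#. is terminal -1 (H); from ###/#../... depth 8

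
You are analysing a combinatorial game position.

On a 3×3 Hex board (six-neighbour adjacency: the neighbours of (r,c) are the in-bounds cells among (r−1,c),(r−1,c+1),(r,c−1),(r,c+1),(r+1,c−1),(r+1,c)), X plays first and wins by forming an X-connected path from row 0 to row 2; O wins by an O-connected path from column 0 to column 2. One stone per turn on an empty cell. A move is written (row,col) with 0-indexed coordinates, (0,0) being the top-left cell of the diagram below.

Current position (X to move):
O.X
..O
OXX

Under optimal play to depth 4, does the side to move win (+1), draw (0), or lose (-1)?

p1 X@[O.X/..O/OXX]: (0,1)[OXX/..O/OXX]-1 (1,0)[O.X/X.O/OXX]-1 (1,1)[O.X/.XO/OXX]+1*
p2 O@[O.X/.XO/OXX] terminal -1; root [O.X/..O/OXX] d4

value(O.X/..O/OXX, X) = +1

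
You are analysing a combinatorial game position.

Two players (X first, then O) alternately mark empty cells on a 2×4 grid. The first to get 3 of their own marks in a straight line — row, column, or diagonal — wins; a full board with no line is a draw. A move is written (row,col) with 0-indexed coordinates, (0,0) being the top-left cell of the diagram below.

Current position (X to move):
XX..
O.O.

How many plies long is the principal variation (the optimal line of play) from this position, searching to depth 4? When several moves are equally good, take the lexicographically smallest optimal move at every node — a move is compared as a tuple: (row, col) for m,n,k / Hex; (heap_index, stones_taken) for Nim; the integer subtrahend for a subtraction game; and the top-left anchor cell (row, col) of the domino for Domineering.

[XX../O.O.] X move#1: (0,2):+1/XXX./O.O.*, (0,3):-1/XX.X/O.O., (1,1):+0/XX../OXO., (1,3):-1/XX../O.OX
[XXX./O.O.] end (terminal -1, O#2); searched XX../O.O. to 4

PV length from [XX../O.O.]: 1 ply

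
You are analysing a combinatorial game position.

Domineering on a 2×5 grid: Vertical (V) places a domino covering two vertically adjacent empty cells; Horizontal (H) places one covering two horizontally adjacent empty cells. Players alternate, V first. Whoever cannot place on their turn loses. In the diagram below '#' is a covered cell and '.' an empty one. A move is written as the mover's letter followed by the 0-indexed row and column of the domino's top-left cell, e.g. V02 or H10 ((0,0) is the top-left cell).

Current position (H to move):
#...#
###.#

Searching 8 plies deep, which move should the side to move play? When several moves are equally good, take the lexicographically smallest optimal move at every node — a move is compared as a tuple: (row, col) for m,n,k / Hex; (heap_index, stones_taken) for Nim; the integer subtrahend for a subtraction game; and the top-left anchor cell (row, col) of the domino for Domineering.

[#...#/###.#] H move#1: H01:-1/###.#/###.#, H02:+1/#.###/###.#*
[#.###/###.#] end (terminal -1, V#2); searched #...#/###.# to 8

H's best at [#...#/###.#]: H02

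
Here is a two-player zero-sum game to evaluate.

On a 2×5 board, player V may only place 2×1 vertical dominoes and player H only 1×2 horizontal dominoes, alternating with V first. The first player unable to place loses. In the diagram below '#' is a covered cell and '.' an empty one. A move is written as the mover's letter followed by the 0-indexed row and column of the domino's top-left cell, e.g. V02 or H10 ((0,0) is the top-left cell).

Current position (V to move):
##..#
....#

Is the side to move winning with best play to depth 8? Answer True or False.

ply 1, V at ##..#/....# | V02=+1→###.#/..#.#*; V03=-1→##.##/...##
ply 2, H at ###.#/..#.# | H10=-1→###.#/###.#*
ply 3, V at ###.#/###.# | V03=+1→#####/#####*
ply 4: #####/##### is terminal -1 (H); from ##..#/....# depth 8

V winning at [##..#/....#]: True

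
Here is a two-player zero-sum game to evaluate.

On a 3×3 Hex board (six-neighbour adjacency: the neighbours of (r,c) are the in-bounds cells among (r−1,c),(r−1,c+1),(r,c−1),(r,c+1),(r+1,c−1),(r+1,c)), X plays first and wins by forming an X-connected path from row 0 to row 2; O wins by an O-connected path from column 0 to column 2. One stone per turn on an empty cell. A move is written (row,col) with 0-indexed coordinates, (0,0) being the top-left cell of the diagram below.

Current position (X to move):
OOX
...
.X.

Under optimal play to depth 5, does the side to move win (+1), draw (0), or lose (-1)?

ply 1, X at OOX/.../.X. | (1,0)=+1→OOX/X../.X.*; (1,1)=+1→OOX/.X./.X.; (1,2)=+1→OOX/..X/.X.; (2,0)=+1→OOX/.../XX.; (2,2)=+1→OOX/.../.XX
ply 2, O at OOX/X../.X. | (1,1)=-1→OOX/XO./.X.*; (1,2)=-1→OOX/X.O/.X.; (2,0)=-1→OOX/X../OX.; (2,2)=-1→OOX/X../.XO
ply 3, X at OOX/XO./.X. | (1,2)=+1→OOX/XOX/.X.*; (2,0)=-1→OOX/XO./XX.; (2,2)=-1→OOX/XO./.XX
ply 4: OOX/XOX/.X. is terminal -1 (O); from OOX/.../.X. depth 5

value(OOX/.../.X., X) = +1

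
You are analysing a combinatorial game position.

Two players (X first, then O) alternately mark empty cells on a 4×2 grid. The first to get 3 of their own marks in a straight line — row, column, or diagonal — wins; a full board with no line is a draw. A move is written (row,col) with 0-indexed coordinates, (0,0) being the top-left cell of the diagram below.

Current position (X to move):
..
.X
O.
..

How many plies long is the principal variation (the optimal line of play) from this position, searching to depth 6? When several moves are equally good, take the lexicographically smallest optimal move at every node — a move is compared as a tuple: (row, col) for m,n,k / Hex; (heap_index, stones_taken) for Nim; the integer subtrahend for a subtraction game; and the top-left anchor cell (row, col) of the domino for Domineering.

[../.X/O./..] X move#1: (0,0):+0/X./.X/O./.., (0,1):+0/.X/.X/O./.., (1,0):+0/../XX/O./.., (2,1):+1/../.X/OX/..*, (3,0):+0/../.X/O./X., (3,1):+0/../.X/O./.X
[../.X/OX/..] O move#2: (0,0):-1/O./.X/OX/..*, (0,1):-1/.O/.X/OX/.., (1,0):-1/../OX/OX/.., (3,0):-1/../.X/OX/O., (3,1):-1/../.X/OX/.O
[O./.X/OX/..] X move#3: (0,1):+1/OX/.X/OX/..*, (1,0):+1/O./XX/OX/.., (3,0):-1/O./.X/OX/X., (3,1):+1/O./.X/OX/.X
[OX/.X/OX/..] end (terminal -1, O#4); searched ../.X/O./.. to 6

PV length from [../.X/O./..]: 3 plies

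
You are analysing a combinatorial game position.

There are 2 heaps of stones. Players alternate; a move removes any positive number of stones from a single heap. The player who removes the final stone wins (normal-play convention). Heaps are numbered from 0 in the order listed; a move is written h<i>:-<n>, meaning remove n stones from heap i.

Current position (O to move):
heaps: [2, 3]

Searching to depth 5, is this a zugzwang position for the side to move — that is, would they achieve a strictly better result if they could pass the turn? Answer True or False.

zugzwang((2,3), O) = False

[(2,3)] O move#1: h0:-1:-1/(1,3), h0:-2:-1/(0,3), h1:-1:+1/(2,2)*, h1:-2:-1/(2,1), h1:-3:-1/(2,0)
[(2,2)] X move#2: h0:-1:-1/(1,2)*, h0:-2:-1/(0,2), h1:-1:-1/(2,1), h1:-2:-1/(2,0)
[(1,2)] O move#3: h0:-1:-1/(0,2), h1:-1:+1/(1,1)*, h1:-2:-1/(1,0)
[(1,1)] X move#4: h0:-1:-1/(0,1)*, h1:-1:-1/(1,0)
[(0,1)] O move#5: h1:-1:+1/(0,0)*
[(0,0)] end (terminal -1, X#6); searched (2,3) to 5
if O skipped the turn, X would face:
~ [(2,3)] X move#1: h0:-1:-1/(1,3), h0:-2:-1/(0,3), h1:-1:+1/(2,2)*, h1:-2:-1/(2,1), h1:-3:-1/(2,0)
~ [(2,2)] O move#2: h0:-1:-1/(1,2)*, h0:-2:-1/(0,2), h1:-1:-1/(2,1), h1:-2:-1/(2,0)
~ [(1,2)] X move#3: h0:-1:-1/(0,2), h1:-1:+1/(1,1)*, h1:-2:-1/(1,0)
~ [(1,1)] O move#4: h0:-1:-1/(0,1)*, h1:-1:-1/(1,0)
~ [(0,1)] X move#5: h1:-1:+1/(0,0)*
~ [(0,0)] end (terminal -1, O#6); searched (2,3) to 5
compare (O): move=+1 vs pass=-1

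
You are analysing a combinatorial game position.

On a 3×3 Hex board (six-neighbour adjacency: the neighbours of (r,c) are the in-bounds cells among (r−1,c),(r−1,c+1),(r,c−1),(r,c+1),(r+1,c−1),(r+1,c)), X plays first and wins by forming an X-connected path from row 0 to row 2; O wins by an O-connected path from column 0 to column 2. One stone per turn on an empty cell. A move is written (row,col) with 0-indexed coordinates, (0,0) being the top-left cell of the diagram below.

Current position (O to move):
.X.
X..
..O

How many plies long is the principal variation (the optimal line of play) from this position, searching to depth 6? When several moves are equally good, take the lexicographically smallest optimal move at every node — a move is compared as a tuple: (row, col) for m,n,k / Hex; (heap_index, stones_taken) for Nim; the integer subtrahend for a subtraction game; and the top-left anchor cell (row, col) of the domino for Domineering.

[.X./X../..O] O move#1: (0,0):-1/OX./X../..O, (0,2):-1/.XO/X../..O, (1,1):-1/.X./XO./..O, (1,2):-1/.X./X.O/..O, (2,0):+1/.X./X../O.O*, (2,1):-1/.X./X../.OO
[.X./X../O.O] X move#2: (0,0):-1/XX./X../O.O*, (0,2):-1/.XX/X../O.O, (1,1):-1/.X./XX./O.O, (1,2):-1/.X./X.X/O.O, (2,1):-1/.X./X../OXO
[XX./X../O.O] O move#3: (0,2):+1/XXO/X../O.O*, (1,1):+1/XX./XO./O.O, (1,2):+1/XX./X.O/O.O, (2,1):+1/XX./X../OOO
[XXO/X../O.O] X move#4: (1,1):-1/XXO/XX./O.O*, (1,2):-1/XXO/X.X/O.O, (2,1):-1/XXO/X../OXO
[XXO/XX./O.O] O move#5: (1,2):-1/XXO/XXO/O.O, (2,1):+1/XXO/XX./OOO*
[XXO/XX./OOO] end (terminal -1, X#6); searched .X./X../..O to 6

PV length from [.X./X../..O]: 5 plies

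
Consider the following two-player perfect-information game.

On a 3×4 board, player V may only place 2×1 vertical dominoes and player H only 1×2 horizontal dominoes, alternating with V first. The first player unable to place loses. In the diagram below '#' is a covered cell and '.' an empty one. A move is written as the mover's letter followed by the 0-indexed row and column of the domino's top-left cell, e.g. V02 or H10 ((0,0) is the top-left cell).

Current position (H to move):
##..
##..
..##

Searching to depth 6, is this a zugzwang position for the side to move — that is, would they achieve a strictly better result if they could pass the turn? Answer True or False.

zugzwang(##../##../..##, H) = False

ply 1, H at ##../##../..## | H02=+1→####/##../..##*; H12=+1→##../####/..##; H20=-1→##../##../####
ply 2: ####/##../..## is terminal -1 (V); from ##../##../..## depth 6
if H skipped the turn, V would face:
~ ply 1, V at ##../##../..## | V02=+1→###./###./..##*; V03=+1→##.#/##.#/..##
~ ply 2, H at ###./###./..## | H20=-1→###./###./####*
~ ply 3, V at ###./###./#### | V03=+1→####/####/####*
~ ply 4: ####/####/#### is terminal -1 (H); from ##../##../..## depth 6
compare (H): move=+1 vs pass=-1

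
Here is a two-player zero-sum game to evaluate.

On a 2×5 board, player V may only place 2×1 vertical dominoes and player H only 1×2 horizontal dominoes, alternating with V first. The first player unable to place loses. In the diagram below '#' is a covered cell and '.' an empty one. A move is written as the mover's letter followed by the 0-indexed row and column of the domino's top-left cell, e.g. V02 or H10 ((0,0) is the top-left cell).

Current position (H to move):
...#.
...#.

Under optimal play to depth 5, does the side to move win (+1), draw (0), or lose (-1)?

value(...#./...#., H) = -1

[...#./...#.] H move#1: H00:-1/##.#./...#.*, H01:-1/.###./...#., H10:-1/...#./##.#., H11:-1/...#./.###.
[##.#./...#.] V move#2: V02:+1/####./..##.*, V04:-1/##.##/...##
[####./..##.] H move#3: H10:-1/####./####.*
[####./####.] V move#4: V04:+1/#####/#####*
[#####/#####] end (terminal -1, H#5); searched ...#./...#. to 5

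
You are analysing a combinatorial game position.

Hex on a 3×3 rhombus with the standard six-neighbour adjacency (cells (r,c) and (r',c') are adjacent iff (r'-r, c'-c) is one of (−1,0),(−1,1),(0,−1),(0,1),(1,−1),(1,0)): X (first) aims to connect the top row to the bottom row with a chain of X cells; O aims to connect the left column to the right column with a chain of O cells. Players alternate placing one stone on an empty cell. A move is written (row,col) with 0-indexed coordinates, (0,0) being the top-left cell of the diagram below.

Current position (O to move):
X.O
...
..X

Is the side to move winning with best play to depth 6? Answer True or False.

O winning at [X.O/.../..X]: True

[X.O/.../..X] O move#1: (0,1):-1/XOO/.../..X, (1,0):+1/X.O/O../..X*, (1,1):+1/X.O/.O./..X, (1,2):-1/X.O/..O/..X, (2,0):-1/X.O/.../O.X, (2,1):-1/X.O/.../.OX
[X.O/O../..X] X move#2: (0,1):-1/XXO/O../..X*, (1,1):-1/X.O/OX./..X, (1,2):-1/X.O/O.X/..X, (2,0):-1/X.O/O../X.X, (2,1):-1/X.O/O../.XX
[XXO/O../..X] O move#3: (1,1):+1/XXO/OO./..X*, (1,2):-1/XXO/O.O/..X, (2,0):-1/XXO/O../O.X, (2,1):-1/XXO/O../.OX
[XXO/OO./..X] end (terminal -1, X#4); searched X.O/.../..X to 6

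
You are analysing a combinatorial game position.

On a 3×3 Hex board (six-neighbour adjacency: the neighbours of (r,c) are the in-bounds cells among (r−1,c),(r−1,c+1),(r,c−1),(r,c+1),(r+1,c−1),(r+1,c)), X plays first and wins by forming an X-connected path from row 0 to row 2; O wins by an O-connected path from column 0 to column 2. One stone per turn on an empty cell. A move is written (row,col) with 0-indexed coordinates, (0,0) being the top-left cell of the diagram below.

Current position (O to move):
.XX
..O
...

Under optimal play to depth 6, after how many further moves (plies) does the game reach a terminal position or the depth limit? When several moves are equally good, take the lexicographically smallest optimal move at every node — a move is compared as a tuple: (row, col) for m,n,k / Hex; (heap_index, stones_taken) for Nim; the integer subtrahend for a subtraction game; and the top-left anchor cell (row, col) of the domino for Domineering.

PV length from [.XX/..O/...]: 3 plies

p1 O@[.XX/..O/...]: (0,0)[OXX/..O/...]-1 (1,0)[.XX/O.O/...]-1 (1,1)[.XX/.OO/...]+1* (2,0)[.XX/..O/O..]+1 (2,1)[.XX/..O/.O.]-1 (2,2)[.XX/..O/..O]-1
p2 X@[.XX/.OO/...]: (0,0)[XXX/.OO/...]-1* (1,0)[.XX/XOO/...]-1 (2,0)[.XX/.OO/X..]-1 (2,1)[.XX/.OO/.X.]-1 (2,2)[.XX/.OO/..X]-1
p3 O@[XXX/.OO/...]: (1,0)[XXX/OOO/...]+1* (2,0)[XXX/.OO/O..]+1 (2,1)[XXX/.OO/.O.]+1 (2,2)[XXX/.OO/..O]+1
p4 X@[XXX/OOO/...] terminal -1; root [.XX/..O/...] d6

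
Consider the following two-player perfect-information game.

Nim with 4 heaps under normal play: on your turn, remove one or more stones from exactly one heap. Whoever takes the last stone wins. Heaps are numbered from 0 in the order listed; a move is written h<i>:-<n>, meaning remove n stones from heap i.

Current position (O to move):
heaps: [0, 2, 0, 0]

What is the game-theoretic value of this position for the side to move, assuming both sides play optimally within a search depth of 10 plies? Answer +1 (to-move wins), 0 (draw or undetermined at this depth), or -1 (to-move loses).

[(0,2,0,0)] O move#1: h1:-1:-1/(0,1,0,0), h1:-2:+1/(0,0,0,0)*
[(0,0,0,0)] end (terminal -1, X#2); searched (0,2,0,0) to 10

value((0,2,0,0), O) = +1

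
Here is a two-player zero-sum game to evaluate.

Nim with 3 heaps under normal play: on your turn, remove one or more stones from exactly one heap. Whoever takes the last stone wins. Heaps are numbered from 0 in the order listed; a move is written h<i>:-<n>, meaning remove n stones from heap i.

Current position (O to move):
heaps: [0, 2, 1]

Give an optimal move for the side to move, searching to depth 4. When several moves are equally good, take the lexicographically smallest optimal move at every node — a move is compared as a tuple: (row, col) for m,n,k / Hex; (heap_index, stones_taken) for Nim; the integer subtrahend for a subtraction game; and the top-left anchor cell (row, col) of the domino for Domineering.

O's best at [(0,2,1)]: h1:-1

[(0,2,1)] O move#1: h1:-1:+1/(0,1,1)*, h1:-2:-1/(0,0,1), h2:-1:-1/(0,2,0)
[(0,1,1)] X move#2: h1:-1:-1/(0,0,1)*, h2:-1:-1/(0,1,0)
[(0,0,1)] O move#3: h2:-1:+1/(0,0,0)*
[(0,0,0)] end (terminal -1, X#4); searched (0,2,1) to 4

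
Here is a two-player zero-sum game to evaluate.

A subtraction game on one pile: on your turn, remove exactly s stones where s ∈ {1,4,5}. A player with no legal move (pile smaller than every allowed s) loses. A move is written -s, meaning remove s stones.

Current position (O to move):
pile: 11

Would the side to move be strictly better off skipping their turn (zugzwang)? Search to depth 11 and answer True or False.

p1 O@[11]: -1[10]+1* -4[7]-1 -5[6]-1
p2 X@[10]: -1[9]-1* -4[6]-1 -5[5]-1
p3 O@[9]: -1[8]+1* -4[5]-1 -5[4]-1
p4 X@[8]: -1[7]-1* -4[4]-1 -5[3]-1
p5 O@[7]: -1[6]-1 -4[3]-1 -5[2]+1*
p6 X@[2]: -1[1]-1*
p7 O@[1]: -1[0]+1*
p8 X@[0] terminal -1; root [11] d11
pass branch (X moves first from the same position):
  | p1 X@[11]: -1[10]+1* -4[7]-1 -5[6]-1
  | p2 O@[10]: -1[9]-1* -4[6]-1 -5[5]-1
  | p3 X@[9]: -1[8]+1* -4[5]-1 -5[4]-1
  | p4 O@[8]: -1[7]-1* -4[4]-1 -5[3]-1
  | p5 X@[7]: -1[6]-1 -4[3]-1 -5[2]+1*
  | p6 O@[2]: -1[1]-1*
  | p7 X@[1]: -1[0]+1*
  | p8 O@[0] terminal -1; root [11] d11
O moving scores +1; O passing scores -1

zugzwang(11, O) = False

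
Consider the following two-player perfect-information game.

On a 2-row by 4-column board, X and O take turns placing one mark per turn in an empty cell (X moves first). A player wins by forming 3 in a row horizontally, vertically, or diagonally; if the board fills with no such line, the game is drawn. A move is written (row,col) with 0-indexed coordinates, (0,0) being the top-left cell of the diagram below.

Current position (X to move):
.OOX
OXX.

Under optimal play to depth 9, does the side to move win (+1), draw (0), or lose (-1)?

value(.OOX/OXX., X) = +1

ply 1, X at .OOX/OXX. | (0,0)=+0→XOOX/OXX.; (1,3)=+1→.OOX/OXXX*
ply 2: .OOX/OXXX is terminal -1 (O); from .OOX/OXX. depth 9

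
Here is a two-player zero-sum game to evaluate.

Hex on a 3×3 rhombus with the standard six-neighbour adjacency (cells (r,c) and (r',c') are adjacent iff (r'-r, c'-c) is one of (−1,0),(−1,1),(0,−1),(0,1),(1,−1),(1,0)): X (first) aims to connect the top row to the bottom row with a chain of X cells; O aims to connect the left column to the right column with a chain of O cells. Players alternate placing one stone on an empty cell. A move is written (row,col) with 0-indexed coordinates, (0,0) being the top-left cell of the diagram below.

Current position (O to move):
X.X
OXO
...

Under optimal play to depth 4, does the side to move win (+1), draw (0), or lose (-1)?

value(X.X/OXO/..., O) = -1

ply 1, O at X.X/OXO/... | (0,1)=-1→XOX/OXO/...*; (2,0)=-1→X.X/OXO/O..; (2,1)=-1→X.X/OXO/.O.; (2,2)=-1→X.X/OXO/..O
ply 2, X at XOX/OXO/... | (2,0)=+1→XOX/OXO/X..*; (2,1)=+1→XOX/OXO/.X.; (2,2)=+1→XOX/OXO/..X
ply 3: XOX/OXO/X.. is terminal -1 (O); from X.X/OXO/... depth 4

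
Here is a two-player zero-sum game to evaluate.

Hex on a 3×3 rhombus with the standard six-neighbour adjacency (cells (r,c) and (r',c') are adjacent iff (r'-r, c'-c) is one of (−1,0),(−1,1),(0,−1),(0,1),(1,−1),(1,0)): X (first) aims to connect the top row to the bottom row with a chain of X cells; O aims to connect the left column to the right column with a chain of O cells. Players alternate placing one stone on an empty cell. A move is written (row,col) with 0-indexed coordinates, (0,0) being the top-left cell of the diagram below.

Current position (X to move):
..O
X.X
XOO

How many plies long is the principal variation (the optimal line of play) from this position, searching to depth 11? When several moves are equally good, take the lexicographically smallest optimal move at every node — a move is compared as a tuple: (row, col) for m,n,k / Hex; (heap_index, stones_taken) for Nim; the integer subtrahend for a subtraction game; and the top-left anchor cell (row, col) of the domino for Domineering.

ply 1, X at ..O/X.X/XOO | (0,0)=+1→X.O/X.X/XOO*; (0,1)=+1→.XO/X.X/XOO; (1,1)=+1→..O/XXX/XOO
ply 2: X.O/X.X/XOO is terminal -1 (O); from ..O/X.X/XOO depth 11

PV length from [..O/X.X/XOO]: 1 ply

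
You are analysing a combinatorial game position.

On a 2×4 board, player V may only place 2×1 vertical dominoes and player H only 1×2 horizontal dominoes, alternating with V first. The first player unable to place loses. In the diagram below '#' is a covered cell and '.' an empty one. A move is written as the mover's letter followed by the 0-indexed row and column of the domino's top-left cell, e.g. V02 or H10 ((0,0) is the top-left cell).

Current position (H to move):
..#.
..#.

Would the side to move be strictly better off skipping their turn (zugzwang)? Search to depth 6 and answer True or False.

[..#./..#.] H move#1: H00:+1/###./..#.*, H10:+1/..#./###.
[###./..#.] V move#2: V03:-1/####/..##*
[####/..##] H move#3: H10:+1/####/####*
[####/####] end (terminal -1, V#4); searched ..#./..#. to 6
pass branch (V moves first from the same position):
  | [..#./..#.] V move#1: V00:+1/#.#./#.#.*, V01:+1/.##./.##., V03:-1/..##/..##
  | [#.#./#.#.] end (terminal -1, H#2); searched ..#./..#. to 6
H moving scores +1; H passing scores -1

zugzwang(..#./..#., H) = False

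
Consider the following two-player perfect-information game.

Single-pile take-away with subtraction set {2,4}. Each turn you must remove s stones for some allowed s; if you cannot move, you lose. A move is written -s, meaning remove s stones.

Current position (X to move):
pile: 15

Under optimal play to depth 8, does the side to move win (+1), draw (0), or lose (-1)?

p1 X@[15]: -2[13]+1* -4[11]-1
p2 O@[13]: -2[11]-1* -4[9]-1
p3 X@[11]: -2[9]-1 -4[7]+1*
p4 O@[7]: -2[5]-1* -4[3]-1
p5 X@[5]: -2[3]-1 -4[1]+1*
p6 O@[1] terminal -1; root [15] d8

value(15, X) = +1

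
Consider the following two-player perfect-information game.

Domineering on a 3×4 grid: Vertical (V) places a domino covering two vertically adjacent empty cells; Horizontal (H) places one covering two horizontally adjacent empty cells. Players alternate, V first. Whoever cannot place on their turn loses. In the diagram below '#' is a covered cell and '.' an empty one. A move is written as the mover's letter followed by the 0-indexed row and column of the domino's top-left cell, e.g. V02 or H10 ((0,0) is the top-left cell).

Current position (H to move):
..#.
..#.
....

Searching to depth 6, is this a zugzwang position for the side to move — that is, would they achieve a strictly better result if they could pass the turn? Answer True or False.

zugzwang(..#./..#./...., H) = False

ply 1, H at ..#./..#./.... | H00=-1→###./..#./....; H10=+1→..#./###./....*; H20=-1→..#./..#./##..; H21=-1→..#./..#./.##.; H22=-1→..#./..#./..##
ply 2, V at ..#./###./.... | V03=-1→..##/####/....*; V13=-1→..#./####/...#
ply 3, H at ..##/####/.... | H00=+1→####/####/....*; H20=+1→..##/####/##..; H21=+1→..##/####/.##.; H22=+1→..##/####/..##
ply 4: ####/####/.... is terminal -1 (V); from ..#./..#./.... depth 6
if H skipped the turn, V would face:
~ ply 1, V at ..#./..#./.... | V00=+1→#.#./#.#./....*; V01=+1→.##./.##./....; V03=-1→..##/..##/....; V10=+1→..#./#.#./#...; V11=+1→..#./.##./.#..; V13=-1→..#./..##/...#
~ ply 2, H at #.#./#.#./.... | H20=-1→#.#./#.#./##..*; H21=-1→#.#./#.#./.##.; H22=-1→#.#./#.#./..##
~ ply 3, V at #.#./#.#./##.. | V01=+1→###./###./##..*; V03=+1→#.##/#.##/##..; V13=+1→#.#./#.##/##.#
~ ply 4, H at ###./###./##.. | H22=-1→###./###./####*
~ ply 5, V at ###./###./#### | V03=+1→####/####/####*
~ ply 6: ####/####/#### is terminal -1 (H); from ..#./..#./.... depth 6
compare (H): move=+1 vs pass=-1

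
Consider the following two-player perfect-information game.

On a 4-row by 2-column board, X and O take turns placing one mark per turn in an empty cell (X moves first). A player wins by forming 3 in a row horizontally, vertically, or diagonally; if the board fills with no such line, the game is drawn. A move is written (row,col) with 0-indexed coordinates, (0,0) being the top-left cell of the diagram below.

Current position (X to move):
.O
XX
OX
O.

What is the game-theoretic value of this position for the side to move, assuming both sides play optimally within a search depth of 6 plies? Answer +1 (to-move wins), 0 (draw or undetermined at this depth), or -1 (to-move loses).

value(.O/XX/OX/O., X) = +1

ply 1, X at .O/XX/OX/O. | (0,0)=+0→XO/XX/OX/O.; (3,1)=+1→.O/XX/OX/OX*
ply 2: .O/XX/OX/OX is terminal -1 (O); from .O/XX/OX/O. depth 6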